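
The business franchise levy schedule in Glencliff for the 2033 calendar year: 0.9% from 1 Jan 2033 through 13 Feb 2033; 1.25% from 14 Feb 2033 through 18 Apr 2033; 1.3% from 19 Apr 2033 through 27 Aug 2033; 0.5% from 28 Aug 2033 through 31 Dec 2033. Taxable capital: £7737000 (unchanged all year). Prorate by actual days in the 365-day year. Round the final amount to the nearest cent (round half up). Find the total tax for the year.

1 Jan – 13 Feb 2033: 44 days at 0.9% → £7737000 × 0.9% × 44/365 = £8394.1151
14 Feb – 18 Apr 2033: 64 days at 1.25% → £7737000 × 1.25% × 64/365 = £16957.8082
19 Apr – 27 Aug 2033: 131 days at 1.3% → £7737000 × 1.3% × 131/365 = £36098.9342
28 Aug – 31 Dec 2033: 126 days at 0.5% → £7737000 × 0.5% × 126/365 = £13354.2740
Total = £74805.1315

£74805.13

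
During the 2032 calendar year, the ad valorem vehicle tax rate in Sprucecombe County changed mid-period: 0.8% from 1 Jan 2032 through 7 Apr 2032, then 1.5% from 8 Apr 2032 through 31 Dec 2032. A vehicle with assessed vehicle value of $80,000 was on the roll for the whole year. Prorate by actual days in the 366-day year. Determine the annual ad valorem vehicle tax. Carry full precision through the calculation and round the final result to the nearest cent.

1 Jan – 7 Apr 2032: 98 days at 0.8% → $80,000 × 0.8% × 98/366 = $171.3661
8 Apr – 31 Dec 2032: 268 days at 1.5% → $80,000 × 1.5% × 268/366 = $878.6885
Total = $1,050.0546

$1,050.05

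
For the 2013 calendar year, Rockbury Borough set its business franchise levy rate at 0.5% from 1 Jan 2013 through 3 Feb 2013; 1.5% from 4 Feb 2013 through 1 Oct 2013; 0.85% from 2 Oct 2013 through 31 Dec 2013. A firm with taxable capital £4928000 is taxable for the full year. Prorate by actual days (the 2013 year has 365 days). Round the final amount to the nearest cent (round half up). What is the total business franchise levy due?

£61343.47

1 Jan – 3 Feb 2013: 34 days at 0.5% → £4928000 × 0.5% × 34/365 = £2295.2329
4 Feb – 1 Oct 2013: 240 days at 1.5% → £4928000 × 1.5% × 240/365 = £48604.9315
2 Oct – 31 Dec 2013: 91 days at 0.85% → £4928000 × 0.85% × 91/365 = £10443.3096
Total = £61343.4740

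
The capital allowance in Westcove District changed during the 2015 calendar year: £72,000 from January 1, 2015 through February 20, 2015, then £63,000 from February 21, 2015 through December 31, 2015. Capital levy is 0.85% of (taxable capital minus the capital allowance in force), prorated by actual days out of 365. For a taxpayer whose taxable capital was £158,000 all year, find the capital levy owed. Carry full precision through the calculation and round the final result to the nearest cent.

January 1 – February 20, 2015: 51 days, exemption £72,000 → (£158,000 − £72,000) × 0.85% × 51/365 = £102.1397
February 21 – December 31, 2015: 314 days, exemption £63,000 → (£158,000 − £63,000) × 0.85% × 314/365 = £694.6712
Total = £796.8110

£796.81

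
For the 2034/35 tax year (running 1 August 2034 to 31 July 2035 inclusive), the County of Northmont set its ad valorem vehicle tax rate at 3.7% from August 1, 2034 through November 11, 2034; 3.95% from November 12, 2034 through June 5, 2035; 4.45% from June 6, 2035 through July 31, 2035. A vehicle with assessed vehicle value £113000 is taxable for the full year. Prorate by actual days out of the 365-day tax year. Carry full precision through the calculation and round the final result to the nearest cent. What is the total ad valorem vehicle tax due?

August 1 – November 11, 2034: 103 days at 3.7% → £113000 × 3.7% × 103/365 = £1179.8438
November 12, 2034 – June 5, 2035: 206 days at 3.95% → £113000 × 3.95% × 206/365 = £2519.1260
June 6 – July 31, 2035: 56 days at 4.45% → £113000 × 4.45% × 56/365 = £771.4959
Total = £4470.4658

£4470.47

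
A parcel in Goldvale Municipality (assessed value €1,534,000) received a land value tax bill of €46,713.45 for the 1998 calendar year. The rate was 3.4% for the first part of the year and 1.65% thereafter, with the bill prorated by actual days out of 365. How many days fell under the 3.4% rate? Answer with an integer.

291 days

Let d = days at the first rate; then 365 − d days at the second rate.
€1,534,000 × [3.4%·d + 1.65%·(365−d)] / 365 = €46,713.45
Solving gives d = 291, so the new rate took effect on 19 October 1998.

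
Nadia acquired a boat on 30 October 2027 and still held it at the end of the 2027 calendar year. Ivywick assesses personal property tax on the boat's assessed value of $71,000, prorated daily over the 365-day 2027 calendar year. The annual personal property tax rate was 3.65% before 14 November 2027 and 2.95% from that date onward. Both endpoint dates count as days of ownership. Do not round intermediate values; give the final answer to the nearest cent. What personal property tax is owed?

$381.94

30 October – 13 November 2027: 15 days at 3.65% → $71,000 × 3.65% × 15/365 = $106.5000
14 November – 31 December 2027: 48 days at 2.95% → $71,000 × 2.95% × 48/365 = $275.4411
Total = $381.9411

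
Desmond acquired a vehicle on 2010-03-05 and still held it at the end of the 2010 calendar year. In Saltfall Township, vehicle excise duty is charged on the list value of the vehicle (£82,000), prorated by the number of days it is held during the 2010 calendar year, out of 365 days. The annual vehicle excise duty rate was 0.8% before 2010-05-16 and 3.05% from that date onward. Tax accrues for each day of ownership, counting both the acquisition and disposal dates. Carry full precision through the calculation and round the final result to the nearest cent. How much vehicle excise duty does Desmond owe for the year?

£1,705.38

2010-03-05 to 2010-05-15: 72 days at 0.8% → £82,000 × 0.8% × 72/365 = £129.4027
2010-05-16 to 2010-12-31: 230 days at 3.05% → £82,000 × 3.05% × 230/365 = £1,575.9726
Total = £1,705.3753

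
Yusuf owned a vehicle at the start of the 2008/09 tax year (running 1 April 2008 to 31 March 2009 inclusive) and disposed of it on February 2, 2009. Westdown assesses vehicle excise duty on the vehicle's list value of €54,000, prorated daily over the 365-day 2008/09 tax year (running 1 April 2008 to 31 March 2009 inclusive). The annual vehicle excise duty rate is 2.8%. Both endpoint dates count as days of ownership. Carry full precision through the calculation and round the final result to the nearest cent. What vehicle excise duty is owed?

Days held (April 1, 2008 – February 2, 2009): 308 out of 365
Tax = €54,000 × 2.8% × 308/365 = €1,275.8795

€1,275.88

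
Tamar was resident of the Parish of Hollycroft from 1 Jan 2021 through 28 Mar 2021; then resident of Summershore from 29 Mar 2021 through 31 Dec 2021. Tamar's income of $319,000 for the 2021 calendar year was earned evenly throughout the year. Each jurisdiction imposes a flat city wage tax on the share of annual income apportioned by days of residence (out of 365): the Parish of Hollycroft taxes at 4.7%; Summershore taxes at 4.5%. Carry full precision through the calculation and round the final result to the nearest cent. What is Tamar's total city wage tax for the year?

$14,507.07

The Parish of Hollycroft, 1 Jan – 28 Mar 2021: 87 days → $319,000 × 4.7% × 87/365 = $3,573.6740
Summershore, 29 Mar – 31 Dec 2021: 278 days → $319,000 × 4.5% × 278/365 = $10,933.3973
Total = $14,507.0712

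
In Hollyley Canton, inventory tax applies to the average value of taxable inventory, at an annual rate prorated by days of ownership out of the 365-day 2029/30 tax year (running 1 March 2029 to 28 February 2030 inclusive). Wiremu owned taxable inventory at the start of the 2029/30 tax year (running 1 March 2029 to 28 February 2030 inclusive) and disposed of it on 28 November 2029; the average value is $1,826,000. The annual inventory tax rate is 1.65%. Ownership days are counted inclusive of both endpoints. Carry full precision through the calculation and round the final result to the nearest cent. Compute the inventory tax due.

Days held (1 March – 28 November 2029): 273 out of 365
Tax = $1,826,000 × 1.65% × 273/365 = $22,534.8411

$22,534.84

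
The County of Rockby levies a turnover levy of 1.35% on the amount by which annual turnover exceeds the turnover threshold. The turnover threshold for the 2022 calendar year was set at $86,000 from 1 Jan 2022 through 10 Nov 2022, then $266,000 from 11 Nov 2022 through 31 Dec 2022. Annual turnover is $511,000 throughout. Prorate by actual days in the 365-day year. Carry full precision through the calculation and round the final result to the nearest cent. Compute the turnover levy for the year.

1 Jan – 10 Nov 2022: 314 days, exemption $86,000 → ($511,000 − $86,000) × 1.35% × 314/365 = $4,935.8219
11 Nov – 31 Dec 2022: 51 days, exemption $266,000 → ($511,000 − $266,000) × 1.35% × 51/365 = $462.1438
Total = $5,397.9658

$5,397.97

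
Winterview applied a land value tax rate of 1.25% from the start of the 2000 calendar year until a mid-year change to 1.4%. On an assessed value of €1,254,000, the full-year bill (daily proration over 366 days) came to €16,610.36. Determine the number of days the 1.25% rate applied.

Let d = days at the first rate; then 366 − d days at the second rate.
€1,254,000 × [1.25%·d + 1.4%·(366−d)] / 366 = €16,610.36
Solving gives d = 184, so the new rate took effect on 3 July 2000.

184 days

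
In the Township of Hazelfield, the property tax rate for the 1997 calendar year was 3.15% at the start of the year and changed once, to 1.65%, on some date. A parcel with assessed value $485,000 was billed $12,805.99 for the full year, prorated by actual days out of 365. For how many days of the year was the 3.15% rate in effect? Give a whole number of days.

Let d = days at the first rate; then 365 − d days at the second rate.
$485,000 × [3.15%·d + 1.65%·(365−d)] / 365 = $12,805.99
Solving gives d = 241, so the new rate took effect on 30 August 1997.

241 days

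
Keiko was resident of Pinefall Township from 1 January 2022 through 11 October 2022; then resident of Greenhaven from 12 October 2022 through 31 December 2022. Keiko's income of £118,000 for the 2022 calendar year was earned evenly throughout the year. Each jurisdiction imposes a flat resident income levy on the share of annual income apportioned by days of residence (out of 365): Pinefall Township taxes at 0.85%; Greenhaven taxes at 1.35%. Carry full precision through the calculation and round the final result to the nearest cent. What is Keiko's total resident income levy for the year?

Pinefall Township, 1 January – 11 October 2022: 284 days → £118,000 × 0.85% × 284/365 = £780.4164
Greenhaven, 12 October – 31 December 2022: 81 days → £118,000 × 1.35% × 81/365 = £353.5151
Total = £1,133.9315

£1,133.93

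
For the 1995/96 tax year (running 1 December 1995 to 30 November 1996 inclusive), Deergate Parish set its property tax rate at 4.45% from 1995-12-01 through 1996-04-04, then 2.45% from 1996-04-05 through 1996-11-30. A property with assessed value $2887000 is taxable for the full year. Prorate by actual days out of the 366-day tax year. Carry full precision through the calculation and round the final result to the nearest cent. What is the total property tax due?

1995-12-01 to 1996-04-04: 126 days at 4.45% → $2887000 × 4.45% × 126/366 = $44227.8934
1996-04-05 to 1996-11-30: 240 days at 2.45% → $2887000 × 2.45% × 240/366 = $46381.3115
Total = $90609.2049

$90609.20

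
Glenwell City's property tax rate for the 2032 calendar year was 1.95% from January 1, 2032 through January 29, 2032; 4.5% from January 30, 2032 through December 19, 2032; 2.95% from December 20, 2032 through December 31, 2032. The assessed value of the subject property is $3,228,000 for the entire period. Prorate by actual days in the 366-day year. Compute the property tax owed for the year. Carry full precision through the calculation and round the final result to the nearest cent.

$137,097.39

January 1 – January 29, 2032: 29 days at 1.95% → $3,228,000 × 1.95% × 29/366 = $4,987.5246
January 30 – December 19, 2032: 325 days at 4.5% → $3,228,000 × 4.5% × 325/366 = $128,987.7049
December 20 – December 31, 2032: 12 days at 2.95% → $3,228,000 × 2.95% × 12/366 = $3,122.1639
Total = $137,097.3934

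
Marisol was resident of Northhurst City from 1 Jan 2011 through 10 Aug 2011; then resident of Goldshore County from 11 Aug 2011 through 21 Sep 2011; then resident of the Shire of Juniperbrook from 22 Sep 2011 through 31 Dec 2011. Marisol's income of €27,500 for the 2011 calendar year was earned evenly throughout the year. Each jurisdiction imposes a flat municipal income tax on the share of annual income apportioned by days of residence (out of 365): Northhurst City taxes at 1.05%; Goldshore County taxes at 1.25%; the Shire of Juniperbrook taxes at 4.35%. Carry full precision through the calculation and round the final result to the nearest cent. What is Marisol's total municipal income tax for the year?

Northhurst City, 1 Jan – 10 Aug 2011: 222 days → €27,500 × 1.05% × 222/365 = €175.6233
Goldshore County, 11 Aug – 21 Sep 2011: 42 days → €27,500 × 1.25% × 42/365 = €39.5548
The Shire of Juniperbrook, 22 Sep – 31 Dec 2011: 101 days → €27,500 × 4.35% × 101/365 = €331.0171
Total = €546.1952

€546.20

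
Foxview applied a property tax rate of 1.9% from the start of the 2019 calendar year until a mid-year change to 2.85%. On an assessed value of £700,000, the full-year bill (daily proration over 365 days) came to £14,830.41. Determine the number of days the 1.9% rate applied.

Let d = days at the first rate; then 365 − d days at the second rate.
£700,000 × [1.9%·d + 2.85%·(365−d)] / 365 = £14,830.41
Solving gives d = 281, so the new rate took effect on 9 Oct 2019.

281 days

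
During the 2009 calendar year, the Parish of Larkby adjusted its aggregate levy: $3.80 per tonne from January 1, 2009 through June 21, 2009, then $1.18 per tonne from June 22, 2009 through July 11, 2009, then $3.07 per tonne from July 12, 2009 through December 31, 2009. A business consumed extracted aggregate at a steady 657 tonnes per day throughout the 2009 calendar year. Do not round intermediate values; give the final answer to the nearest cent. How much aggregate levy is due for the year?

January 1 – June 21, 2009: 172 days × 657 tonnes/day = 113,004 tonnes at $3.80/tonne → $429,415.20
June 22 – July 11, 2009: 20 days × 657 tonnes/day = 13,140 tonnes at $1.18/tonne → $15,505.20
July 12 – December 31, 2009: 173 days × 657 tonnes/day = 113,661 tonnes at $3.07/tonne → $348,939.27

$793,859.67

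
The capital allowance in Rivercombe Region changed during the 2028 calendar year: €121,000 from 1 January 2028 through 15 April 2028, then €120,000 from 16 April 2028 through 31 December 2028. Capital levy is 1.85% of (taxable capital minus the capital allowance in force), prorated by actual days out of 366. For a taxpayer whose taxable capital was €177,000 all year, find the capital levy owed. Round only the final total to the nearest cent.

1 January – 15 April 2028: 106 days, exemption €121,000 → (€177,000 − €121,000) × 1.85% × 106/366 = €300.0437
16 April – 31 December 2028: 260 days, exemption €120,000 → (€177,000 − €120,000) × 1.85% × 260/366 = €749.0984
Total = €1,049.1421

€1,049.14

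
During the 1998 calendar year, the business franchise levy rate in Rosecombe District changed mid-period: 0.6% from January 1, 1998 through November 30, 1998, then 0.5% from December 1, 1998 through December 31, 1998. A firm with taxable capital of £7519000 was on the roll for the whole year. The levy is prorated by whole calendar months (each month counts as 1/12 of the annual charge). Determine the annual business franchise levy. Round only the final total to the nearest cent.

£44487.42

January 1 – November 30, 1998: 11 months at 0.6% → £7519000 × 0.6% × 11/12 = £41354.5000
December 1 – December 31, 1998: 1 month at 0.5% → £7519000 × 0.5% × 1/12 = £3132.9167
Total = £44487.4167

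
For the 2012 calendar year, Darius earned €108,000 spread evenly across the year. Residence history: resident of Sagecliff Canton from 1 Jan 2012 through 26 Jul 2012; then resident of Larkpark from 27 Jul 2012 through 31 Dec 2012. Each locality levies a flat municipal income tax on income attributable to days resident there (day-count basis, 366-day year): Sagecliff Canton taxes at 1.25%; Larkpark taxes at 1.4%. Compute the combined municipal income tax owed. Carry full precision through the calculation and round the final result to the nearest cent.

€1,419.93

Sagecliff Canton, 1 Jan – 26 Jul 2012: 208 days → €108,000 × 1.25% × 208/366 = €767.2131
Larkpark, 27 Jul – 31 Dec 2012: 158 days → €108,000 × 1.4% × 158/366 = €652.7213
Total = €1,419.9344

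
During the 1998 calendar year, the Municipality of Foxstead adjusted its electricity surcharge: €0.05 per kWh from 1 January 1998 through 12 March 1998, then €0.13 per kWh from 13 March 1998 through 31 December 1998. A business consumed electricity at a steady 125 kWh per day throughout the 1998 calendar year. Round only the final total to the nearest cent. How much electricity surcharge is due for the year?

1 January – 12 March 1998: 71 days × 125 kWh/day = 8,875 kWh at €0.05/kWh → €443.75
13 March – 31 December 1998: 294 days × 125 kWh/day = 36,750 kWh at €0.13/kWh → €4777.50

€5221.25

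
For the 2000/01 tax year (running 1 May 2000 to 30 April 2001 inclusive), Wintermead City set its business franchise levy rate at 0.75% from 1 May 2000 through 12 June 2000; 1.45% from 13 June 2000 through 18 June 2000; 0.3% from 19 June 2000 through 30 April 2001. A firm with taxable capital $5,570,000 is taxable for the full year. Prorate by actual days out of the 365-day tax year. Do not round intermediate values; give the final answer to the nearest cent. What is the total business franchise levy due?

1 May – 12 June 2000: 43 days at 0.75% → $5,570,000 × 0.75% × 43/365 = $4,921.4384
13 June – 18 June 2000: 6 days at 1.45% → $5,570,000 × 1.45% × 6/365 = $1,327.6438
19 June 2000 – 30 April 2001: 316 days at 0.3% → $5,570,000 × 0.3% × 316/365 = $14,466.7397
Total = $20,715.8219

$20,715.82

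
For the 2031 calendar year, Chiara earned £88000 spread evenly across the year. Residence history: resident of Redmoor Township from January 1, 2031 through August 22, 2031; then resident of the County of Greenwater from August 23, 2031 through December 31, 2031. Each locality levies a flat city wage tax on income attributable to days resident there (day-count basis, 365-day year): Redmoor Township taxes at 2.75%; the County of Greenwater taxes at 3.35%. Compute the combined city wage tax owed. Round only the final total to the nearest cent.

Redmoor Township, January 1 – August 22, 2031: 234 days → £88000 × 2.75% × 234/365 = £1551.4521
The County of Greenwater, August 23 – December 31, 2031: 131 days → £88000 × 3.35% × 131/365 = £1058.0493
Total = £2609.5014

£2609.50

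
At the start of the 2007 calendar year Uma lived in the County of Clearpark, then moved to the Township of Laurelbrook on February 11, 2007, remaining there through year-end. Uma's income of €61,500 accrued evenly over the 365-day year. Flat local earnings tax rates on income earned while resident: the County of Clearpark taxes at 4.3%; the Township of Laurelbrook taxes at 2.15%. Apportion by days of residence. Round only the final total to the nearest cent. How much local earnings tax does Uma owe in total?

€1,470.78

The County of Clearpark, January 1 – February 10, 2007: 41 days → €61,500 × 4.3% × 41/365 = €297.0534
The Township of Laurelbrook, February 11 – December 31, 2007: 324 days → €61,500 × 2.15% × 324/365 = €1,173.7233
Total = €1,470.7767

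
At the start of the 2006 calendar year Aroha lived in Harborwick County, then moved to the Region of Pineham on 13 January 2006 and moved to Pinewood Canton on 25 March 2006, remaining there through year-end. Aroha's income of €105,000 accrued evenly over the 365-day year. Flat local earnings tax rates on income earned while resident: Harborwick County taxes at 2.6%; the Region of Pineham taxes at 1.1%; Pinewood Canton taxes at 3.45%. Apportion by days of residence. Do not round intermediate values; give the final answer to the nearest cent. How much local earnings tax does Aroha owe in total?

€3,113.18

Harborwick County, 1 January – 12 January 2006: 12 days → €105,000 × 2.6% × 12/365 = €89.7534
The Region of Pineham, 13 January – 24 March 2006: 71 days → €105,000 × 1.1% × 71/365 = €224.6712
Pinewood Canton, 25 March – 31 December 2006: 282 days → €105,000 × 3.45% × 282/365 = €2,798.7534
Total = €3,113.1781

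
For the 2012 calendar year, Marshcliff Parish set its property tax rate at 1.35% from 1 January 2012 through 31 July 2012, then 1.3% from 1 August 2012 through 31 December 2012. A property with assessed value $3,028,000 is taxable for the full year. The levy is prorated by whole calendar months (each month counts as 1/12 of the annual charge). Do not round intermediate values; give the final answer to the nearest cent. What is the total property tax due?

1 January – 31 July 2012: 7 months at 1.35% → $3,028,000 × 1.35% × 7/12 = $23,845.5000
1 August – 31 December 2012: 5 months at 1.3% → $3,028,000 × 1.3% × 5/12 = $16,401.6667
Total = $40,247.1667

$40,247.17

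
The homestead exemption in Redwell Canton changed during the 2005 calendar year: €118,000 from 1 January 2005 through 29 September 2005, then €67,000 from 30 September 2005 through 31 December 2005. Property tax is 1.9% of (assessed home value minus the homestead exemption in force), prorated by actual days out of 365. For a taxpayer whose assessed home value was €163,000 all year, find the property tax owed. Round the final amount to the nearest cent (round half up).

€1,101.90

1 January – 29 September 2005: 272 days, exemption €118,000 → (€163,000 − €118,000) × 1.9% × 272/365 = €637.1507
30 September – 31 December 2005: 93 days, exemption €67,000 → (€163,000 − €67,000) × 1.9% × 93/365 = €464.7452
Total = €1,101.8959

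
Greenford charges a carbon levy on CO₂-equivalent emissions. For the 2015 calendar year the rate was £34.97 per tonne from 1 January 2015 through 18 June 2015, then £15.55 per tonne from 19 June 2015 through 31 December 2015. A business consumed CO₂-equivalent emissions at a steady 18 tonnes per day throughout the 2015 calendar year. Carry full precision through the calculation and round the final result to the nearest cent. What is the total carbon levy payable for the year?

1 January – 18 June 2015: 169 days × 18 tonnes/day = 3,042 tonnes at £34.97/tonne → £106378.74
19 June – 31 December 2015: 196 days × 18 tonnes/day = 3,528 tonnes at £15.55/tonne → £54860.40

£161239.14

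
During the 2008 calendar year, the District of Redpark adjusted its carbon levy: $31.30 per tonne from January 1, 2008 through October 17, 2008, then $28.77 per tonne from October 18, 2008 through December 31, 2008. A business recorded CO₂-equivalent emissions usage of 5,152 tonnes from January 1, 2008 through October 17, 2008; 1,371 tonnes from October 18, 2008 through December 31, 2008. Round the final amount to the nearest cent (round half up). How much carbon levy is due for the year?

January 1 – October 17, 2008: 5,152 tonnes at $31.30/tonne → $161,257.60
October 18 – December 31, 2008: 1,371 tonnes at $28.77/tonne → $39,443.67

$200,701.27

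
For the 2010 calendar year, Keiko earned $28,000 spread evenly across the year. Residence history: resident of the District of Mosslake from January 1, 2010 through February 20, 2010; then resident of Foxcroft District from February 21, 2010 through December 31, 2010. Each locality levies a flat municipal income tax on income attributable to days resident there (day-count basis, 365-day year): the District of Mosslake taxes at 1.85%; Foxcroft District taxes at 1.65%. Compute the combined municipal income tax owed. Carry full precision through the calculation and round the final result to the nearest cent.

$469.82

The District of Mosslake, January 1 – February 20, 2010: 51 days → $28,000 × 1.85% × 51/365 = $72.3781
Foxcroft District, February 21 – December 31, 2010: 314 days → $28,000 × 1.65% × 314/365 = $397.4466
Total = $469.8247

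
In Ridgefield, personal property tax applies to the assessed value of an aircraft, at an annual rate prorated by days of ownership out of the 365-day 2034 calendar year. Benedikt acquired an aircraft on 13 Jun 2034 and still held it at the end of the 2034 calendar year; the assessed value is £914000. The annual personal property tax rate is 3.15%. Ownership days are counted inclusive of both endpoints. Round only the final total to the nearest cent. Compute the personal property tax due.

£15933.65

Days held (13 Jun – 31 Dec 2034): 202 out of 365
Tax = £914000 × 3.15% × 202/365 = £15933.6493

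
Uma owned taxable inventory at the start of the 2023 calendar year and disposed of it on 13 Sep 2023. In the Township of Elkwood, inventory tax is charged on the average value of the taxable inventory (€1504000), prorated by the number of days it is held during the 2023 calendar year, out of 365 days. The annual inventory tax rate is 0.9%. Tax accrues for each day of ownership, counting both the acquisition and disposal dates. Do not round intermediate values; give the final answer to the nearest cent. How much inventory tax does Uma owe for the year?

Days held (1 Jan – 13 Sep 2023): 256 out of 365
Tax = €1504000 × 0.9% × 256/365 = €9493.7425

€9493.74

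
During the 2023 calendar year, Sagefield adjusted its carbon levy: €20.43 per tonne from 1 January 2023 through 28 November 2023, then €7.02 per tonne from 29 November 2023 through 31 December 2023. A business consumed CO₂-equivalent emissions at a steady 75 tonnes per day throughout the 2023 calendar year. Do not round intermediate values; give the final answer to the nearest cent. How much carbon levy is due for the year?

1 January – 28 November 2023: 332 days × 75 tonnes/day = 24,900 tonnes at €20.43/tonne → €508,707.00
29 November – 31 December 2023: 33 days × 75 tonnes/day = 2,475 tonnes at €7.02/tonne → €17,374.50

€526,081.50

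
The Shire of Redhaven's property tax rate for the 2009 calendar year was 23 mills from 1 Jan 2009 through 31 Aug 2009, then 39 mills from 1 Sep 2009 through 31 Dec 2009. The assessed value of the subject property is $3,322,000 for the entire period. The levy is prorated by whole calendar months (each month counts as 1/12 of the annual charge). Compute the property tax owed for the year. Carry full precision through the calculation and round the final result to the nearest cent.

$94,123.33

1 Jan – 31 Aug 2009: 8 months at 23 mills → $3,322,000 × 2.3% × 8/12 = $50,937.3333
1 Sep – 31 Dec 2009: 4 months at 39 mills → $3,322,000 × 3.9% × 4/12 = $43,186.0000
Total = $94,123.3333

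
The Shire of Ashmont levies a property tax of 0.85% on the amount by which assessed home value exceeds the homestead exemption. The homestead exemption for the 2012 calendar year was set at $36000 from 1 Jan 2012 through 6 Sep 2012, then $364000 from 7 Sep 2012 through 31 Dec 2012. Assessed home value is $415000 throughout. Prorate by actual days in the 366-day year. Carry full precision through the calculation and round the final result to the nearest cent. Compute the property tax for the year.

1 Jan – 6 Sep 2012: 250 days, exemption $36000 → ($415000 − $36000) × 0.85% × 250/366 = $2200.4781
7 Sep – 31 Dec 2012: 116 days, exemption $364000 → ($415000 − $364000) × 0.85% × 116/366 = $137.3934
Total = $2337.8716

$2337.87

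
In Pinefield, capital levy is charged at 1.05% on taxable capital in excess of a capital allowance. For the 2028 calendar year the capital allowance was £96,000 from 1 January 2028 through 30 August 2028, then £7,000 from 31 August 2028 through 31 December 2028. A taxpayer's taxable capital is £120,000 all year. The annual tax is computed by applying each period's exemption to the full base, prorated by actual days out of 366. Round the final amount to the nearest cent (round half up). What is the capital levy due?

£566.05

1 January – 30 August 2028: 243 days, exemption £96,000 → (£120,000 − £96,000) × 1.05% × 243/366 = £167.3115
31 August – 31 December 2028: 123 days, exemption £7,000 → (£120,000 − £7,000) × 1.05% × 123/366 = £398.7418
Total = £566.0533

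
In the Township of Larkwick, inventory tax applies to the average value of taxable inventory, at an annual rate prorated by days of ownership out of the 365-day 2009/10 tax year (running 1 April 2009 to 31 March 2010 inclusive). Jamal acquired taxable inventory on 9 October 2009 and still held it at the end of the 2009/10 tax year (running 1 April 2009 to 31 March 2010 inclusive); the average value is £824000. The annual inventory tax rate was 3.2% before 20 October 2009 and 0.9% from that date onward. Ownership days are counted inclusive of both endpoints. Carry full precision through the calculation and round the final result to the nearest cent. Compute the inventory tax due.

£4106.45

9 October – 19 October 2009: 11 days at 3.2% → £824000 × 3.2% × 11/365 = £794.6521
20 October 2009 – 31 March 2010: 163 days at 0.9% → £824000 × 0.9% × 163/365 = £3311.8027
Total = £4106.4548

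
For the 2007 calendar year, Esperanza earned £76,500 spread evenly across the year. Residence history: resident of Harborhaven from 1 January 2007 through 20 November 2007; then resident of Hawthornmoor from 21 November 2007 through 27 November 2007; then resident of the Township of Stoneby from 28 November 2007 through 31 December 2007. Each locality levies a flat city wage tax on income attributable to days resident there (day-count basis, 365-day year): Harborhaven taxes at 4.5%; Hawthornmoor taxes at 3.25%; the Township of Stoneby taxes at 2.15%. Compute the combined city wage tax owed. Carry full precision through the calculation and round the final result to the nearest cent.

£3,256.70

Harborhaven, 1 January – 20 November 2007: 324 days → £76,500 × 4.5% × 324/365 = £3,055.8082
Hawthornmoor, 21 November – 27 November 2007: 7 days → £76,500 × 3.25% × 7/365 = £47.6815
The Township of Stoneby, 28 November – 31 December 2007: 34 days → £76,500 × 2.15% × 34/365 = £153.2096
Total = £3,256.6993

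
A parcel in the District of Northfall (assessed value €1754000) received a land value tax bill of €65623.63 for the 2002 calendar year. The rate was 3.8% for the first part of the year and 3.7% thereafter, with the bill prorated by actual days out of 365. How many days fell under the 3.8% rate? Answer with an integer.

Let d = days at the first rate; then 365 − d days at the second rate.
€1754000 × [3.8%·d + 3.7%·(365−d)] / 365 = €65623.63
Solving gives d = 151, so the new rate took effect on 1 Jun 2002.

151 days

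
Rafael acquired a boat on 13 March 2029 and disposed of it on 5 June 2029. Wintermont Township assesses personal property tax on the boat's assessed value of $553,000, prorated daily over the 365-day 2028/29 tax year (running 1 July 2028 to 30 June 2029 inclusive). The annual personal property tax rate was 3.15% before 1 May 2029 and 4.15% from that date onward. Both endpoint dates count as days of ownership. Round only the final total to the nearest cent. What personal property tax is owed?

13 March – 30 April 2029: 49 days at 3.15% → $553,000 × 3.15% × 49/365 = $2,338.5082
1 May – 5 June 2029: 36 days at 4.15% → $553,000 × 4.15% × 36/365 = $2,263.5123
Total = $4,602.0205

$4,602.02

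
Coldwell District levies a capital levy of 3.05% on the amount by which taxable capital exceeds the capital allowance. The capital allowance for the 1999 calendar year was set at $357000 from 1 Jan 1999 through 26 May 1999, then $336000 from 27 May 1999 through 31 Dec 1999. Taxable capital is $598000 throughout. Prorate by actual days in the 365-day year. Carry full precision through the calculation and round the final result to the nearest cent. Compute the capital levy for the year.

1 Jan – 26 May 1999: 146 days, exemption $357000 → ($598000 − $357000) × 3.05% × 146/365 = $2940.2000
27 May – 31 Dec 1999: 219 days, exemption $336000 → ($598000 − $336000) × 3.05% × 219/365 = $4794.6000
Total = $7734.8000

$7734.80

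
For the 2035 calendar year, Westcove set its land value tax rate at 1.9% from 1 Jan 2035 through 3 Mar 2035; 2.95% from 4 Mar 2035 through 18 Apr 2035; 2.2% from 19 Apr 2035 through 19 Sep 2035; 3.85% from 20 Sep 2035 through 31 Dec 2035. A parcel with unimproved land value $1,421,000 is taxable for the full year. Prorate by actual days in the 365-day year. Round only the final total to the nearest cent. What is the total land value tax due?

1 Jan – 3 Mar 2035: 62 days at 1.9% → $1,421,000 × 1.9% × 62/365 = $4,586.1315
4 Mar – 18 Apr 2035: 46 days at 2.95% → $1,421,000 × 2.95% × 46/365 = $5,283.0055
19 Apr – 19 Sep 2035: 154 days at 2.2% → $1,421,000 × 2.2% × 154/365 = $13,189.9945
20 Sep – 31 Dec 2035: 103 days at 3.85% → $1,421,000 × 3.85% × 103/365 = $15,438.2890
Total = $38,497.4205

$38,497.42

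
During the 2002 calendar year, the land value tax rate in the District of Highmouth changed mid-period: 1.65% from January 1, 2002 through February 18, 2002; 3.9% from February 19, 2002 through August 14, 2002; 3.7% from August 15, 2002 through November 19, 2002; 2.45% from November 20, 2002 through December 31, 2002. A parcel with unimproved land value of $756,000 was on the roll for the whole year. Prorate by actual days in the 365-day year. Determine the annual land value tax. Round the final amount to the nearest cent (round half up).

January 1 – February 18, 2002: 49 days at 1.65% → $756,000 × 1.65% × 49/365 = $1,674.5918
February 19 – August 14, 2002: 177 days at 3.9% → $756,000 × 3.9% × 177/365 = $14,297.7205
August 15 – November 19, 2002: 97 days at 3.7% → $756,000 × 3.7% × 97/365 = $7,433.6548
November 20 – December 31, 2002: 42 days at 2.45% → $756,000 × 2.45% × 42/365 = $2,131.2986
Total = $25,537.2658

$25,537.27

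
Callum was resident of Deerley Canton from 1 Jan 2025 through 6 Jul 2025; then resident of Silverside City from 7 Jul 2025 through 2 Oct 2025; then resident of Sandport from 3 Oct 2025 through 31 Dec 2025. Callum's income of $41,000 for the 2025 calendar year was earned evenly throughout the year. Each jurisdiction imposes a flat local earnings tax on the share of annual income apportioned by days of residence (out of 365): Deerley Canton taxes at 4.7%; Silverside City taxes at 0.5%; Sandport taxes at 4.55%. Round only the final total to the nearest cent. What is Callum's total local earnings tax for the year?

Deerley Canton, 1 Jan – 6 Jul 2025: 187 days → $41,000 × 4.7% × 187/365 = $987.2575
Silverside City, 7 Jul – 2 Oct 2025: 88 days → $41,000 × 0.5% × 88/365 = $49.4247
Sandport, 3 Oct – 31 Dec 2025: 90 days → $41,000 × 4.55% × 90/365 = $459.9863
Total = $1,496.6685

$1,496.67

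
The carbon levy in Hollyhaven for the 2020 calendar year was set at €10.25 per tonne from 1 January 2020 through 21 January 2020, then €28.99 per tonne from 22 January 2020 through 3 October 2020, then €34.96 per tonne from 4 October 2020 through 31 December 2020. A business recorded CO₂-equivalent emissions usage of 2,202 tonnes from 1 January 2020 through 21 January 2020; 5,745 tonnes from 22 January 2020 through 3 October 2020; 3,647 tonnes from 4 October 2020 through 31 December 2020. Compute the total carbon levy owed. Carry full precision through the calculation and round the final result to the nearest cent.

1 January – 21 January 2020: 2,202 tonnes at €10.25/tonne → €22,570.50
22 January – 3 October 2020: 5,745 tonnes at €28.99/tonne → €166,547.55
4 October – 31 December 2020: 3,647 tonnes at €34.96/tonne → €127,499.12

€316,617.17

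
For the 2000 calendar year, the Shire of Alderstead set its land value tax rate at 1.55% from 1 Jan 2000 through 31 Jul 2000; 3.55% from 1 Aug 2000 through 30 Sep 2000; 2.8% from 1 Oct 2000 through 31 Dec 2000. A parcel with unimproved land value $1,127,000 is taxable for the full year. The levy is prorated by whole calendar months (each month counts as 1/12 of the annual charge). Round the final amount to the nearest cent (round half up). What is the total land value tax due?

1 Jan – 31 Jul 2000: 7 months at 1.55% → $1,127,000 × 1.55% × 7/12 = $10,189.9583
1 Aug – 30 Sep 2000: 2 months at 3.55% → $1,127,000 × 3.55% × 2/12 = $6,668.0833
1 Oct – 31 Dec 2000: 3 months at 2.8% → $1,127,000 × 2.8% × 3/12 = $7,889.0000
Total = $24,747.0417

$24,747.04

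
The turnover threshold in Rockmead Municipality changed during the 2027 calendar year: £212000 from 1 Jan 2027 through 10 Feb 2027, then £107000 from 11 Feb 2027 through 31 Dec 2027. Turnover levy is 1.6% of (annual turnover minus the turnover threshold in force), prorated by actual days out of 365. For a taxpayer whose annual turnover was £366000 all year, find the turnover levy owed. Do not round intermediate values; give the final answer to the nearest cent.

1 Jan – 10 Feb 2027: 41 days, exemption £212000 → (£366000 − £212000) × 1.6% × 41/365 = £276.7781
11 Feb – 31 Dec 2027: 324 days, exemption £107000 → (£366000 − £107000) × 1.6% × 324/365 = £3678.5096
Total = £3955.2877

£3955.29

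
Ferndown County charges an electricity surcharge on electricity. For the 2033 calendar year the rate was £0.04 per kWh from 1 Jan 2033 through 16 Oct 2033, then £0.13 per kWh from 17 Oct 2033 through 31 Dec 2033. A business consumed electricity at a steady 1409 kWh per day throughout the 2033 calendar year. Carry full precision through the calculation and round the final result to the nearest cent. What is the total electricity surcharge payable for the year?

£30208.96

1 Jan – 16 Oct 2033: 289 days × 1409 kWh/day = 407,201 kWh at £0.04/kWh → £16288.04
17 Oct – 31 Dec 2033: 76 days × 1409 kWh/day = 107,084 kWh at £0.13/kWh → £13920.92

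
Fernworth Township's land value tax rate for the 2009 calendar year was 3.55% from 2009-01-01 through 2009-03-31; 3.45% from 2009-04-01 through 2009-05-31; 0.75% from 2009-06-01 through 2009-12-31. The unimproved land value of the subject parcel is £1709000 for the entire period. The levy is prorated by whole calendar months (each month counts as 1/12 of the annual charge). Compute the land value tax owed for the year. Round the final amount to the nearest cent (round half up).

£32471.00

2009-01-01 to 2009-03-31: 3 months at 3.55% → £1709000 × 3.55% × 3/12 = £15167.3750
2009-04-01 to 2009-05-31: 2 months at 3.45% → £1709000 × 3.45% × 2/12 = £9826.7500
2009-06-01 to 2009-12-31: 7 months at 0.75% → £1709000 × 0.75% × 7/12 = £7476.8750
Total = £32471.0000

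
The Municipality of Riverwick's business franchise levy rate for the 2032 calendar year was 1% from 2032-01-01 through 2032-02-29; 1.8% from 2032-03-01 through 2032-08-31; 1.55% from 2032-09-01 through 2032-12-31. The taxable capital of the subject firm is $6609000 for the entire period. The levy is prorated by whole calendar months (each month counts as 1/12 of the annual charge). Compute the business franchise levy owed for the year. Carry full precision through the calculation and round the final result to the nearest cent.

$104642.50

2032-01-01 to 2032-02-29: 2 months at 1% → $6609000 × 1% × 2/12 = $11015.0000
2032-03-01 to 2032-08-31: 6 months at 1.8% → $6609000 × 1.8% × 6/12 = $59481.0000
2032-09-01 to 2032-12-31: 4 months at 1.55% → $6609000 × 1.55% × 4/12 = $34146.5000
Total = $104642.5000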